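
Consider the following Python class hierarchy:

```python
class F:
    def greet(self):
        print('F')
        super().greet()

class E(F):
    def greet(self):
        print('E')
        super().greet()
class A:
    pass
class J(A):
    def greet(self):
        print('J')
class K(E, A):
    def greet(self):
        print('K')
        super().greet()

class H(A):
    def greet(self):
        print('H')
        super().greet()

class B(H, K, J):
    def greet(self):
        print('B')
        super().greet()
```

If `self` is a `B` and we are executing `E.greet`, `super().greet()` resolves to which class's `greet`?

F

L[B] = B + merge(L[H], L[K], L[J], [H K J])
  take H:  [H A object] + [K E F A object] + [J A object] + [H K J]
  take K:  [A object] + [K E F A object] + [J A object] + [K J]
  take E:  [A object] + [E F A object] + [J A object] + [J]
  take F:  [A object] + [F A object] + [J A object] + [J]
  take J:  [A object] + [A object] + [J A object] + [J]
  take A:  [A object] + [A object] + [A object]
  take object:  [object] + [object] + [object]
MRO: B H K E F J A object
super() in E.greet on a B instance goes to the class after E in B's MRO: F.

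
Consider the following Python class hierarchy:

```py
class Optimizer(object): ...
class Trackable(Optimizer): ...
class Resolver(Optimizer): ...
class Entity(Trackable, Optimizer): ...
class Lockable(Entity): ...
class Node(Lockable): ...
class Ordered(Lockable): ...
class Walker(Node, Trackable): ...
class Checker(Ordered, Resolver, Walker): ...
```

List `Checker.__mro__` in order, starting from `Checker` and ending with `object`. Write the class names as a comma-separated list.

L[Checker] = Checker + merge(L[Ordered], L[Resolver], L[Walker], [Ordered Resolver Walker])
  take Ordered:  [Ordered Lockable Entity Trackable Optimizer object] + [Resolver Optimizer object] + [Walker Node Lockable Entity Trackable Optimizer object] + [Ordered Resolver Walker]
  take Resolver:  [Lockable Entity Trackable Optimizer object] + [Resolver Optimizer object] + [Walker Node Lockable Entity Trackable Optimizer object] + [Resolver Walker]
  take Walker:  [Lockable Entity Trackable Optimizer object] + [Optimizer object] + [Walker Node Lockable Entity Trackable Optimizer object] + [Walker]
  take Node:  [Lockable Entity Trackable Optimizer object] + [Optimizer object] + [Node Lockable Entity Trackable Optimizer object]
  take Lockable:  [Lockable Entity Trackable Optimizer object] + [Optimizer object] + [Lockable Entity Trackable Optimizer object]
  take Entity:  [Entity Trackable Optimizer object] + [Optimizer object] + [Entity Trackable Optimizer object]
  take Trackable:  [Trackable Optimizer object] + [Optimizer object] + [Trackable Optimizer object]
  take Optimizer:  [Optimizer object] + [Optimizer object] + [Optimizer object]
  take object:  [object] + [object] + [object]

Checker, Ordered, Resolver, Walker, Node, Lockable, Entity, Trackable, Optimizer, object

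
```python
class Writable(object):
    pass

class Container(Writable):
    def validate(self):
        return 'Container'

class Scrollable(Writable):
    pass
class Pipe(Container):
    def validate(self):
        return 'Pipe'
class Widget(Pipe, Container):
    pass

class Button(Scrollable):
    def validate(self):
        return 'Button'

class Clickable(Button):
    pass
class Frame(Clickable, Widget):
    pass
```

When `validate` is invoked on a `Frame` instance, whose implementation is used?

L[Frame] = Frame + merge(L[Clickable], L[Widget], [Clickable Widget])
  take Clickable:  [Clickable Button Scrollable Writable object] + [Widget Pipe Container Writable object] + [Clickable Widget]
  take Button:  [Button Scrollable Writable object] + [Widget Pipe Container Writable object] + [Widget]
  take Scrollable:  [Scrollable Writable object] + [Widget Pipe Container Writable object] + [Widget]
  take Widget:  [Writable object] + [Widget Pipe Container Writable object] + [Widget]
  take Pipe:  [Writable object] + [Pipe Container Writable object]
  take Container:  [Writable object] + [Container Writable object]
  take Writable:  [Writable object] + [Writable object]
  take object:  [object] + [object]
MRO: Frame Clickable Button Scrollable Widget Pipe Container Writable object
validate is defined in: Button, Container, Pipe. First along the MRO is Button.

Button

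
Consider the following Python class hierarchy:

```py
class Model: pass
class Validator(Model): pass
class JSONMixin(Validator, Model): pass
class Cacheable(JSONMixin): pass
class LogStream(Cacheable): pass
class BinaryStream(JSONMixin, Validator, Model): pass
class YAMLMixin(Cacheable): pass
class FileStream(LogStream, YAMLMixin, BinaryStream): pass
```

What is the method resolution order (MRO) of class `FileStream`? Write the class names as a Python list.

L[FileStream] = FileStream + merge(L[LogStream], L[YAMLMixin], L[BinaryStream], [LogStream YAMLMixin BinaryStream])
  take LogStream:  [LogStream Cacheable JSONMixin Validator Model object] + [YAMLMixin Cacheable JSONMixin Validator Model object] + [BinaryStream JSONMixin Validator Model object] + [LogStream YAMLMixin BinaryStream]
  take YAMLMixin:  [Cacheable JSONMixin Validator Model object] + [YAMLMixin Cacheable JSONMixin Validator Model object] + [BinaryStream JSONMixin Validator Model object] + [YAMLMixin BinaryStream]
  take Cacheable:  [Cacheable JSONMixin Validator Model object] + [Cacheable JSONMixin Validator Model object] + [BinaryStream JSONMixin Validator Model object] + [BinaryStream]
  take BinaryStream:  [JSONMixin Validator Model object] + [JSONMixin Validator Model object] + [BinaryStream JSONMixin Validator Model object] + [BinaryStream]
  take JSONMixin:  [JSONMixin Validator Model object] + [JSONMixin Validator Model object] + [JSONMixin Validator Model object]
  take Validator:  [Validator Model object] + [Validator Model object] + [Validator Model object]
  take Model:  [Model object] + [Model object] + [Model object]
  take object:  [object] + [object] + [object]

[FileStream, LogStream, YAMLMixin, Cacheable, BinaryStream, JSONMixin, Validator, Model, object]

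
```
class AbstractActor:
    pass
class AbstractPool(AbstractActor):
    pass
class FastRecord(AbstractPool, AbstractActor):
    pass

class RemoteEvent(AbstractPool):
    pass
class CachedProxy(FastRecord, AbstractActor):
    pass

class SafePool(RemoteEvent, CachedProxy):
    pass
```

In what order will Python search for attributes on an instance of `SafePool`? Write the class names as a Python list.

[SafePool, RemoteEvent, CachedProxy, FastRecord, AbstractPool, AbstractActor, object]

L[SafePool] = SafePool + merge(L[RemoteEvent], L[CachedProxy], [RemoteEvent CachedProxy])
  take RemoteEvent:  [RemoteEvent AbstractPool AbstractActor object] + [CachedProxy FastRecord AbstractPool AbstractActor object] + [RemoteEvent CachedProxy]
  take CachedProxy:  [AbstractPool AbstractActor object] + [CachedProxy FastRecord AbstractPool AbstractActor object] + [CachedProxy]
  take FastRecord:  [AbstractPool AbstractActor object] + [FastRecord AbstractPool AbstractActor object]
  take AbstractPool:  [AbstractPool AbstractActor object] + [AbstractPool AbstractActor object]
  take AbstractActor:  [AbstractActor object] + [AbstractActor object]
  take object:  [object] + [object]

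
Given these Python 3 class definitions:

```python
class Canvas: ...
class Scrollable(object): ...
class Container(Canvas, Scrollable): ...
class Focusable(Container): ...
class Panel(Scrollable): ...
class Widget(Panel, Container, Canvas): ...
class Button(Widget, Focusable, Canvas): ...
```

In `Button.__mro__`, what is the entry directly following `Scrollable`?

L[Button] = Button + merge(L[Widget], L[Focusable], L[Canvas], [Widget Focusable Canvas])
  take Widget:  [Widget Panel Container Canvas Scrollable object] + [Focusable Container Canvas Scrollable object] + [Canvas object] + [Widget Focusable Canvas]
  take Panel:  [Panel Container Canvas Scrollable object] + [Focusable Container Canvas Scrollable object] + [Canvas object] + [Focusable Canvas]
  take Focusable:  [Container Canvas Scrollable object] + [Focusable Container Canvas Scrollable object] + [Canvas object] + [Focusable Canvas]
  take Container:  [Container Canvas Scrollable object] + [Container Canvas Scrollable object] + [Canvas object] + [Canvas]
  take Canvas:  [Canvas Scrollable object] + [Canvas Scrollable object] + [Canvas object] + [Canvas]
  take Scrollable:  [Scrollable object] + [Scrollable object] + [object]
  take object:  [object] + [object] + [object]
MRO: Button Widget Panel Focusable Container Canvas Scrollable object
Scrollable is at position 6; next is object.

object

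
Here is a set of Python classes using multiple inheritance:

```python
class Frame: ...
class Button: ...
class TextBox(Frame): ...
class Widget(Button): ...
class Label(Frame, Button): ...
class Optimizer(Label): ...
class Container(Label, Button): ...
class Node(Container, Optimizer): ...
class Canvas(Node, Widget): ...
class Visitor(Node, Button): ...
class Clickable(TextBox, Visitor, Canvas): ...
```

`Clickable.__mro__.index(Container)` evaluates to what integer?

5

L[Clickable] = Clickable + merge(L[TextBox], L[Visitor], L[Canvas], [TextBox Visitor Canvas])
  take TextBox:  [TextBox Frame object] + [Visitor Node Container Optimizer Label Frame Button object] + [Canvas Node Container Optimizer Label Frame Widget Button object] + [TextBox Visitor Canvas]
  take Visitor:  [Frame object] + [Visitor Node Container Optimizer Label Frame Button object] + [Canvas Node Container Optimizer Label Frame Widget Button object] + [Visitor Canvas]
  take Canvas:  [Frame object] + [Node Container Optimizer Label Frame Button object] + [Canvas Node Container Optimizer Label Frame Widget Button object] + [Canvas]
  take Node:  [Frame object] + [Node Container Optimizer Label Frame Button object] + [Node Container Optimizer Label Frame Widget Button object]
  take Container:  [Frame object] + [Container Optimizer Label Frame Button object] + [Container Optimizer Label Frame Widget Button object]
  take Optimizer:  [Frame object] + [Optimizer Label Frame Button object] + [Optimizer Label Frame Widget Button object]
  take Label:  [Frame object] + [Label Frame Button object] + [Label Frame Widget Button object]
  take Frame:  [Frame object] + [Frame Button object] + [Frame Widget Button object]
  take Widget:  [object] + [Button object] + [Widget Button object]
  take Button:  [object] + [Button object] + [Button object]
  take object:  [object] + [object] + [object]
MRO: Clickable TextBox Visitor Canvas Node Container Optimizer Label Frame Widget Button object
Container sits at index 5.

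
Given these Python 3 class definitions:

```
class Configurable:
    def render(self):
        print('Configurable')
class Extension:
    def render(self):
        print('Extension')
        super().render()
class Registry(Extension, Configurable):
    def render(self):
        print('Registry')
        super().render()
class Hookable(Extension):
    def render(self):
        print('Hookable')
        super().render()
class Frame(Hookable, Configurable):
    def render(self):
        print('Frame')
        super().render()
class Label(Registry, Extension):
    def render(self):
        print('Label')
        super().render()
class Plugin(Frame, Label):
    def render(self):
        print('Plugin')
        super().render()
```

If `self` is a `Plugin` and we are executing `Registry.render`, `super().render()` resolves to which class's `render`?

Extension

L[Plugin] = Plugin + merge(L[Frame], L[Label], [Frame Label])
  take Frame:  [Frame Hookable Extension Configurable object] + [Label Registry Extension Configurable object] + [Frame Label]
  take Hookable:  [Hookable Extension Configurable object] + [Label Registry Extension Configurable object] + [Label]
  take Label:  [Extension Configurable object] + [Label Registry Extension Configurable object] + [Label]
  take Registry:  [Extension Configurable object] + [Registry Extension Configurable object]
  take Extension:  [Extension Configurable object] + [Extension Configurable object]
  take Configurable:  [Configurable object] + [Configurable object]
  take object:  [object] + [object]
MRO: Plugin Frame Hookable Label Registry Extension Configurable object
super() in Registry.render on a Plugin instance goes to the class after Registry in Plugin's MRO: Extension.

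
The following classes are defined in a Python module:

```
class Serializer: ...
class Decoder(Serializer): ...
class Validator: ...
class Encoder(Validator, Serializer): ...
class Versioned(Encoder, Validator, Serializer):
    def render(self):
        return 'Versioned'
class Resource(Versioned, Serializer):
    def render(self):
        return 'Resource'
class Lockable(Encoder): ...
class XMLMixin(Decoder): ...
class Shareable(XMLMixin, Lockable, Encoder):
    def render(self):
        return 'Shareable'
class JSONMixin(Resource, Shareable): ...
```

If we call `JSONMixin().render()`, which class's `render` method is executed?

L[JSONMixin] = JSONMixin + merge(L[Resource], L[Shareable], [Resource Shareable])
  take Resource:  [Resource Versioned Encoder Validator Serializer object] + [Shareable XMLMixin Decoder Lockable Encoder Validator Serializer object] + [Resource Shareable]
  take Versioned:  [Versioned Encoder Validator Serializer object] + [Shareable XMLMixin Decoder Lockable Encoder Validator Serializer object] + [Shareable]
  take Shareable:  [Encoder Validator Serializer object] + [Shareable XMLMixin Decoder Lockable Encoder Validator Serializer object] + [Shareable]
  take XMLMixin:  [Encoder Validator Serializer object] + [XMLMixin Decoder Lockable Encoder Validator Serializer object]
  take Decoder:  [Encoder Validator Serializer object] + [Decoder Lockable Encoder Validator Serializer object]
  take Lockable:  [Encoder Validator Serializer object] + [Lockable Encoder Validator Serializer object]
  take Encoder:  [Encoder Validator Serializer object] + [Encoder Validator Serializer object]
  take Validator:  [Validator Serializer object] + [Validator Serializer object]
  take Serializer:  [Serializer object] + [Serializer object]
  take object:  [object] + [object]
MRO: JSONMixin Resource Versioned Shareable XMLMixin Decoder Lockable Encoder Validator Serializer object
render is defined in: Resource, Shareable, Versioned. First along the MRO is Resource.

Resource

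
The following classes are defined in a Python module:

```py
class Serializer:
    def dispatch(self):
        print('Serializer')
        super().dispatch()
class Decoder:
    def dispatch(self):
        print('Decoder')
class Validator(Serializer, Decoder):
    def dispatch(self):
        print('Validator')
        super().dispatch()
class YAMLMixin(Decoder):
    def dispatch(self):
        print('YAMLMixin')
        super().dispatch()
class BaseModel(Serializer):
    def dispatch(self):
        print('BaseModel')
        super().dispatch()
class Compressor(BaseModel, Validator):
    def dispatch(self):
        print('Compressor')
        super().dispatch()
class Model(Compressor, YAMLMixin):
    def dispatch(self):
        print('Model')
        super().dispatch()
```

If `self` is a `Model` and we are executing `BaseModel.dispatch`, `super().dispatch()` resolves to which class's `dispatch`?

L[Model] = Model + merge(L[Compressor], L[YAMLMixin], [Compressor YAMLMixin])
  take Compressor:  [Compressor BaseModel Validator Serializer Decoder object] + [YAMLMixin Decoder object] + [Compressor YAMLMixin]
  take BaseModel:  [BaseModel Validator Serializer Decoder object] + [YAMLMixin Decoder object] + [YAMLMixin]
  take Validator:  [Validator Serializer Decoder object] + [YAMLMixin Decoder object] + [YAMLMixin]
  take Serializer:  [Serializer Decoder object] + [YAMLMixin Decoder object] + [YAMLMixin]
  take YAMLMixin:  [Decoder object] + [YAMLMixin Decoder object] + [YAMLMixin]
  take Decoder:  [Decoder object] + [Decoder object]
  take object:  [object] + [object]
MRO: Model Compressor BaseModel Validator Serializer YAMLMixin Decoder object
super() in BaseModel.dispatch on a Model instance goes to the class after BaseModel in Model's MRO: Validator.

Validator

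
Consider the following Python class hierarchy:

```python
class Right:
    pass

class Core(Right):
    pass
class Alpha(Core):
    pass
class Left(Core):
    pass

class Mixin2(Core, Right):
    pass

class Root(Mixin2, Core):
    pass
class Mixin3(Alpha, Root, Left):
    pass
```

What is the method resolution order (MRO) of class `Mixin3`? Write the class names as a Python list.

[Mixin3, Alpha, Root, Mixin2, Left, Core, Right, object]

L[Mixin3] = Mixin3 + merge(L[Alpha], L[Root], L[Left], [Alpha Root Left])
  take Alpha:  [Alpha Core Right object] + [Root Mixin2 Core Right object] + [Left Core Right object] + [Alpha Root Left]
  take Root:  [Core Right object] + [Root Mixin2 Core Right object] + [Left Core Right object] + [Root Left]
  take Mixin2:  [Core Right object] + [Mixin2 Core Right object] + [Left Core Right object] + [Left]
  take Left:  [Core Right object] + [Core Right object] + [Left Core Right object] + [Left]
  take Core:  [Core Right object] + [Core Right object] + [Core Right object]
  take Right:  [Right object] + [Right object] + [Right object]
  take object:  [object] + [object] + [object]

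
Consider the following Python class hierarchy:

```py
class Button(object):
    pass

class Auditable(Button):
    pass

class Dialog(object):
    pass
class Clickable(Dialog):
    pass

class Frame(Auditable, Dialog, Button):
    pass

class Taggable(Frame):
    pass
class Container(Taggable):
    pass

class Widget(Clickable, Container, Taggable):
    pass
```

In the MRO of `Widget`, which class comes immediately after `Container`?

L[Widget] = Widget + merge(L[Clickable], L[Container], L[Taggable], [Clickable Container Taggable])
  take Clickable:  [Clickable Dialog object] + [Container Taggable Frame Auditable Dialog Button object] + [Taggable Frame Auditable Dialog Button object] + [Clickable Container Taggable]
  take Container:  [Dialog object] + [Container Taggable Frame Auditable Dialog Button object] + [Taggable Frame Auditable Dialog Button object] + [Container Taggable]
  take Taggable:  [Dialog object] + [Taggable Frame Auditable Dialog Button object] + [Taggable Frame Auditable Dialog Button object] + [Taggable]
  take Frame:  [Dialog object] + [Frame Auditable Dialog Button object] + [Frame Auditable Dialog Button object]
  take Auditable:  [Dialog object] + [Auditable Dialog Button object] + [Auditable Dialog Button object]
  take Dialog:  [Dialog object] + [Dialog Button object] + [Dialog Button object]
  take Button:  [object] + [Button object] + [Button object]
  take object:  [object] + [object] + [object]
MRO: Widget Clickable Container Taggable Frame Auditable Dialog Button object
Container is at position 2; next is Taggable.

Taggable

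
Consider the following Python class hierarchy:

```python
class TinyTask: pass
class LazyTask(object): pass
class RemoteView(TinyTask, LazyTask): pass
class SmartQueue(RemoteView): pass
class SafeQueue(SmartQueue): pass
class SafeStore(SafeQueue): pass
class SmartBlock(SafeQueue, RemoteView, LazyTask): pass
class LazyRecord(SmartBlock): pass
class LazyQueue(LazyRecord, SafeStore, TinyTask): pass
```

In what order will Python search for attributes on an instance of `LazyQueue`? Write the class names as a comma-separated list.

LazyQueue, LazyRecord, SmartBlock, SafeStore, SafeQueue, SmartQueue, RemoteView, TinyTask, LazyTask, object

L[LazyQueue] = LazyQueue + merge(L[LazyRecord], L[SafeStore], L[TinyTask], [LazyRecord SafeStore TinyTask])
  take LazyRecord:  [LazyRecord SmartBlock SafeQueue SmartQueue RemoteView TinyTask LazyTask object] + [SafeStore SafeQueue SmartQueue RemoteView TinyTask LazyTask object] + [TinyTask object] + [LazyRecord SafeStore TinyTask]
  take SmartBlock:  [SmartBlock SafeQueue SmartQueue RemoteView TinyTask LazyTask object] + [SafeStore SafeQueue SmartQueue RemoteView TinyTask LazyTask object] + [TinyTask object] + [SafeStore TinyTask]
  take SafeStore:  [SafeQueue SmartQueue RemoteView TinyTask LazyTask object] + [SafeStore SafeQueue SmartQueue RemoteView TinyTask LazyTask object] + [TinyTask object] + [SafeStore TinyTask]
  take SafeQueue:  [SafeQueue SmartQueue RemoteView TinyTask LazyTask object] + [SafeQueue SmartQueue RemoteView TinyTask LazyTask object] + [TinyTask object] + [TinyTask]
  take SmartQueue:  [SmartQueue RemoteView TinyTask LazyTask object] + [SmartQueue RemoteView TinyTask LazyTask object] + [TinyTask object] + [TinyTask]
  take RemoteView:  [RemoteView TinyTask LazyTask object] + [RemoteView TinyTask LazyTask object] + [TinyTask object] + [TinyTask]
  take TinyTask:  [TinyTask LazyTask object] + [TinyTask LazyTask object] + [TinyTask object] + [TinyTask]
  take LazyTask:  [LazyTask object] + [LazyTask object] + [object]
  take object:  [object] + [object] + [object]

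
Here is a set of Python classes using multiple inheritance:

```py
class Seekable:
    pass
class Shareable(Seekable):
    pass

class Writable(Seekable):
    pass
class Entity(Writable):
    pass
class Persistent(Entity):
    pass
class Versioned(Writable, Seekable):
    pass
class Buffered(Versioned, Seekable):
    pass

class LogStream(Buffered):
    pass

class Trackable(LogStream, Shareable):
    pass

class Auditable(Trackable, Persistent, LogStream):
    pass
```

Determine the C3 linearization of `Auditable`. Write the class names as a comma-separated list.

L[Auditable] = Auditable + merge(L[Trackable], L[Persistent], L[LogStream], [Trackable Persistent LogStream])
  take Trackable:  [Trackable LogStream Buffered Versioned Writable Shareable Seekable object] + [Persistent Entity Writable Seekable object] + [LogStream Buffered Versioned Writable Seekable object] + [Trackable Persistent LogStream]
  take Persistent:  [LogStream Buffered Versioned Writable Shareable Seekable object] + [Persistent Entity Writable Seekable object] + [LogStream Buffered Versioned Writable Seekable object] + [Persistent LogStream]
  take LogStream:  [LogStream Buffered Versioned Writable Shareable Seekable object] + [Entity Writable Seekable object] + [LogStream Buffered Versioned Writable Seekable object] + [LogStream]
  take Buffered:  [Buffered Versioned Writable Shareable Seekable object] + [Entity Writable Seekable object] + [Buffered Versioned Writable Seekable object]
  take Versioned:  [Versioned Writable Shareable Seekable object] + [Entity Writable Seekable object] + [Versioned Writable Seekable object]
  take Entity:  [Writable Shareable Seekable object] + [Entity Writable Seekable object] + [Writable Seekable object]
  take Writable:  [Writable Shareable Seekable object] + [Writable Seekable object] + [Writable Seekable object]
  take Shareable:  [Shareable Seekable object] + [Seekable object] + [Seekable object]
  take Seekable:  [Seekable object] + [Seekable object] + [Seekable object]
  take object:  [object] + [object] + [object]

Auditable, Trackable, Persistent, LogStream, Buffered, Versioned, Entity, Writable, Shareable, Seekable, object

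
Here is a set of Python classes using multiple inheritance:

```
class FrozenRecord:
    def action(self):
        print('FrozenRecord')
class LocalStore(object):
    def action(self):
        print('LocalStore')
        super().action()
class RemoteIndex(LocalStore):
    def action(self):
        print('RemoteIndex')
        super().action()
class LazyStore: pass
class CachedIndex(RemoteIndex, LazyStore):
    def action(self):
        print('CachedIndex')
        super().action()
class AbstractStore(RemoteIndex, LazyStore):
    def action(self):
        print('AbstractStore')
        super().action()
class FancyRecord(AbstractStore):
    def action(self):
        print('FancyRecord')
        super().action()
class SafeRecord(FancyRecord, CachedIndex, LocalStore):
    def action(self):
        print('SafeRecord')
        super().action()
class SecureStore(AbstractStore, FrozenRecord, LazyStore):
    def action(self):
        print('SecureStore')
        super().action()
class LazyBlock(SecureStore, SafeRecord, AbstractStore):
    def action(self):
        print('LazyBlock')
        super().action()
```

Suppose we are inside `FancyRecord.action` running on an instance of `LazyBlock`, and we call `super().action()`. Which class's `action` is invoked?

AbstractStore

L[LazyBlock] = LazyBlock + merge(L[SecureStore], L[SafeRecord], L[AbstractStore], [SecureStore SafeRecord AbstractStore])
  take SecureStore:  [SecureStore AbstractStore RemoteIndex LocalStore FrozenRecord LazyStore object] + [SafeRecord FancyRecord AbstractStore CachedIndex RemoteIndex LocalStore LazyStore object] + [AbstractStore RemoteIndex LocalStore LazyStore object] + [SecureStore SafeRecord AbstractStore]
  take SafeRecord:  [AbstractStore RemoteIndex LocalStore FrozenRecord LazyStore object] + [SafeRecord FancyRecord AbstractStore CachedIndex RemoteIndex LocalStore LazyStore object] + [AbstractStore RemoteIndex LocalStore LazyStore object] + [SafeRecord AbstractStore]
  take FancyRecord:  [AbstractStore RemoteIndex LocalStore FrozenRecord LazyStore object] + [FancyRecord AbstractStore CachedIndex RemoteIndex LocalStore LazyStore object] + [AbstractStore RemoteIndex LocalStore LazyStore object] + [AbstractStore]
  take AbstractStore:  [AbstractStore RemoteIndex LocalStore FrozenRecord LazyStore object] + [AbstractStore CachedIndex RemoteIndex LocalStore LazyStore object] + [AbstractStore RemoteIndex LocalStore LazyStore object] + [AbstractStore]
  take CachedIndex:  [RemoteIndex LocalStore FrozenRecord LazyStore object] + [CachedIndex RemoteIndex LocalStore LazyStore object] + [RemoteIndex LocalStore LazyStore object]
  take RemoteIndex:  [RemoteIndex LocalStore FrozenRecord LazyStore object] + [RemoteIndex LocalStore LazyStore object] + [RemoteIndex LocalStore LazyStore object]
  take LocalStore:  [LocalStore FrozenRecord LazyStore object] + [LocalStore LazyStore object] + [LocalStore LazyStore object]
  take FrozenRecord:  [FrozenRecord LazyStore object] + [LazyStore object] + [LazyStore object]
  take LazyStore:  [LazyStore object] + [LazyStore object] + [LazyStore object]
  take object:  [object] + [object] + [object]
MRO: LazyBlock SecureStore SafeRecord FancyRecord AbstractStore CachedIndex RemoteIndex LocalStore FrozenRecord LazyStore object
super() in FancyRecord.action on a LazyBlock instance goes to the class after FancyRecord in LazyBlock's MRO: AbstractStore.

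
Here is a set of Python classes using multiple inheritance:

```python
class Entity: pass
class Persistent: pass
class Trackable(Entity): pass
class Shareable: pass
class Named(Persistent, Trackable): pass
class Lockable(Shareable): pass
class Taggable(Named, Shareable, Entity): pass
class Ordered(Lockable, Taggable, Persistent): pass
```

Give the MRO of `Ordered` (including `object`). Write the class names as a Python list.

L[Ordered] = Ordered + merge(L[Lockable], L[Taggable], L[Persistent], [Lockable Taggable Persistent])
  take Lockable:  [Lockable Shareable object] + [Taggable Named Persistent Trackable Shareable Entity object] + [Persistent object] + [Lockable Taggable Persistent]
  take Taggable:  [Shareable object] + [Taggable Named Persistent Trackable Shareable Entity object] + [Persistent object] + [Taggable Persistent]
  take Named:  [Shareable object] + [Named Persistent Trackable Shareable Entity object] + [Persistent object] + [Persistent]
  take Persistent:  [Shareable object] + [Persistent Trackable Shareable Entity object] + [Persistent object] + [Persistent]
  take Trackable:  [Shareable object] + [Trackable Shareable Entity object] + [object]
  take Shareable:  [Shareable object] + [Shareable Entity object] + [object]
  take Entity:  [object] + [Entity object] + [object]
  take object:  [object] + [object] + [object]

[Ordered, Lockable, Taggable, Named, Persistent, Trackable, Shareable, Entity, object]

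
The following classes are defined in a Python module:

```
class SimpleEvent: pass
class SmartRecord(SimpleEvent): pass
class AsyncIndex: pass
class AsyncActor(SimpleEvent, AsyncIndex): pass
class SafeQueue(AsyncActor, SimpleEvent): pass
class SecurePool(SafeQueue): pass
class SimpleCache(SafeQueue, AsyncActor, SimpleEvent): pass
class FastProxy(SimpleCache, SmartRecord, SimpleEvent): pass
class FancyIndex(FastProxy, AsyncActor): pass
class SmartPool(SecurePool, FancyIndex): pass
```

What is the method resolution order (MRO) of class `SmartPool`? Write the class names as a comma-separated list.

L[SmartPool] = SmartPool + merge(L[SecurePool], L[FancyIndex], [SecurePool FancyIndex])
  take SecurePool:  [SecurePool SafeQueue AsyncActor SimpleEvent AsyncIndex object] + [FancyIndex FastProxy SimpleCache SafeQueue AsyncActor SmartRecord SimpleEvent AsyncIndex object] + [SecurePool FancyIndex]
  take FancyIndex:  [SafeQueue AsyncActor SimpleEvent AsyncIndex object] + [FancyIndex FastProxy SimpleCache SafeQueue AsyncActor SmartRecord SimpleEvent AsyncIndex object] + [FancyIndex]
  take FastProxy:  [SafeQueue AsyncActor SimpleEvent AsyncIndex object] + [FastProxy SimpleCache SafeQueue AsyncActor SmartRecord SimpleEvent AsyncIndex object]
  take SimpleCache:  [SafeQueue AsyncActor SimpleEvent AsyncIndex object] + [SimpleCache SafeQueue AsyncActor SmartRecord SimpleEvent AsyncIndex object]
  take SafeQueue:  [SafeQueue AsyncActor SimpleEvent AsyncIndex object] + [SafeQueue AsyncActor SmartRecord SimpleEvent AsyncIndex object]
  take AsyncActor:  [AsyncActor SimpleEvent AsyncIndex object] + [AsyncActor SmartRecord SimpleEvent AsyncIndex object]
  take SmartRecord:  [SimpleEvent AsyncIndex object] + [SmartRecord SimpleEvent AsyncIndex object]
  take SimpleEvent:  [SimpleEvent AsyncIndex object] + [SimpleEvent AsyncIndex object]
  take AsyncIndex:  [AsyncIndex object] + [AsyncIndex object]
  take object:  [object] + [object]

SmartPool, SecurePool, FancyIndex, FastProxy, SimpleCache, SafeQueue, AsyncActor, SmartRecord, SimpleEvent, AsyncIndex, object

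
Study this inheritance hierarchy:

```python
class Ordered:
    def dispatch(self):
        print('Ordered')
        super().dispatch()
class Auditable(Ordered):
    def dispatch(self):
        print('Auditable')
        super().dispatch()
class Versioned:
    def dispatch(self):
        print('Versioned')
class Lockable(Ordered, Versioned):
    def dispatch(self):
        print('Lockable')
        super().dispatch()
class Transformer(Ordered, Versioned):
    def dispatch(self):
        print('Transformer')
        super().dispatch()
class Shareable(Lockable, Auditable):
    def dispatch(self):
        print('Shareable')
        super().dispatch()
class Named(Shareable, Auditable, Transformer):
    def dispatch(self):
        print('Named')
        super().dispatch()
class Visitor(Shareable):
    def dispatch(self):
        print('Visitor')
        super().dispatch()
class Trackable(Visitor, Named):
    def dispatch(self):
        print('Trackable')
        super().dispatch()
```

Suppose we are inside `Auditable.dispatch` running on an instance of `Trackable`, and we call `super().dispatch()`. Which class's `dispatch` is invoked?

L[Trackable] = Trackable + merge(L[Visitor], L[Named], [Visitor Named])
  take Visitor:  [Visitor Shareable Lockable Auditable Ordered Versioned object] + [Named Shareable Lockable Auditable Transformer Ordered Versioned object] + [Visitor Named]
  take Named:  [Shareable Lockable Auditable Ordered Versioned object] + [Named Shareable Lockable Auditable Transformer Ordered Versioned object] + [Named]
  take Shareable:  [Shareable Lockable Auditable Ordered Versioned object] + [Shareable Lockable Auditable Transformer Ordered Versioned object]
  take Lockable:  [Lockable Auditable Ordered Versioned object] + [Lockable Auditable Transformer Ordered Versioned object]
  take Auditable:  [Auditable Ordered Versioned object] + [Auditable Transformer Ordered Versioned object]
  take Transformer:  [Ordered Versioned object] + [Transformer Ordered Versioned object]
  take Ordered:  [Ordered Versioned object] + [Ordered Versioned object]
  take Versioned:  [Versioned object] + [Versioned object]
  take object:  [object] + [object]
MRO: Trackable Visitor Named Shareable Lockable Auditable Transformer Ordered Versioned object
super() in Auditable.dispatch on a Trackable instance goes to the class after Auditable in Trackable's MRO: Transformer.

Transformer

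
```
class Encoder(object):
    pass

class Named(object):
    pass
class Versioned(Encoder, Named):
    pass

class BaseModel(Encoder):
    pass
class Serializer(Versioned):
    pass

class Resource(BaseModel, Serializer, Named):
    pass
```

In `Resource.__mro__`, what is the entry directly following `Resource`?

BaseModel

L[Resource] = Resource + merge(L[BaseModel], L[Serializer], L[Named], [BaseModel Serializer Named])
  take BaseModel:  [BaseModel Encoder object] + [Serializer Versioned Encoder Named object] + [Named object] + [BaseModel Serializer Named]
  take Serializer:  [Encoder object] + [Serializer Versioned Encoder Named object] + [Named object] + [Serializer Named]
  take Versioned:  [Encoder object] + [Versioned Encoder Named object] + [Named object] + [Named]
  take Encoder:  [Encoder object] + [Encoder Named object] + [Named object] + [Named]
  take Named:  [object] + [Named object] + [Named object] + [Named]
  take object:  [object] + [object] + [object]
MRO: Resource BaseModel Serializer Versioned Encoder Named object
Resource is at position 0; next is BaseModel.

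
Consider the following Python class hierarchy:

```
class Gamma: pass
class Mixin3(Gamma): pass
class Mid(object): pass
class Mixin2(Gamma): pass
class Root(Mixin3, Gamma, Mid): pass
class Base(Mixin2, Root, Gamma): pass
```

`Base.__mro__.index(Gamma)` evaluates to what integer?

4

L[Base] = Base + merge(L[Mixin2], L[Root], L[Gamma], [Mixin2 Root Gamma])
  take Mixin2:  [Mixin2 Gamma object] + [Root Mixin3 Gamma Mid object] + [Gamma object] + [Mixin2 Root Gamma]
  take Root:  [Gamma object] + [Root Mixin3 Gamma Mid object] + [Gamma object] + [Root Gamma]
  take Mixin3:  [Gamma object] + [Mixin3 Gamma Mid object] + [Gamma object] + [Gamma]
  take Gamma:  [Gamma object] + [Gamma Mid object] + [Gamma object] + [Gamma]
  take Mid:  [object] + [Mid object] + [object]
  take object:  [object] + [object] + [object]
MRO: Base Mixin2 Root Mixin3 Gamma Mid object
Gamma sits at index 4.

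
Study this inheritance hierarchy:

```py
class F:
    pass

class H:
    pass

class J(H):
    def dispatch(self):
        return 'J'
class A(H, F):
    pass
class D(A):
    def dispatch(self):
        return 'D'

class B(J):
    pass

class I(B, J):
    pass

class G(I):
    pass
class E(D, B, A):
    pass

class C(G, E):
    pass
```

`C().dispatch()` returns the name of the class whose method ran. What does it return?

D

L[C] = C + merge(L[G], L[E], [G E])
  take G:  [G I B J H object] + [E D B A J H F object] + [G E]
  take I:  [I B J H object] + [E D B A J H F object] + [E]
  take E:  [B J H object] + [E D B A J H F object] + [E]
  take D:  [B J H object] + [D B A J H F object]
  take B:  [B J H object] + [B A J H F object]
  take A:  [J H object] + [A J H F object]
  take J:  [J H object] + [J H F object]
  take H:  [H object] + [H F object]
  take F:  [object] + [F object]
  take object:  [object] + [object]
MRO: C G I E D B A J H F object
dispatch is defined in: D, J. First along the MRO is D.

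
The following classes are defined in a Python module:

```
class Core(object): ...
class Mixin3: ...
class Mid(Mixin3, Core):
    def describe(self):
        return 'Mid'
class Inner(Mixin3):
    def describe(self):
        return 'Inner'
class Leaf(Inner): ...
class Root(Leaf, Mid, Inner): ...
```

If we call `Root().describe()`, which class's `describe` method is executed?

Mid

L[Root] = Root + merge(L[Leaf], L[Mid], L[Inner], [Leaf Mid Inner])
  take Leaf:  [Leaf Inner Mixin3 object] + [Mid Mixin3 Core object] + [Inner Mixin3 object] + [Leaf Mid Inner]
  take Mid:  [Inner Mixin3 object] + [Mid Mixin3 Core object] + [Inner Mixin3 object] + [Mid Inner]
  take Inner:  [Inner Mixin3 object] + [Mixin3 Core object] + [Inner Mixin3 object] + [Inner]
  take Mixin3:  [Mixin3 object] + [Mixin3 Core object] + [Mixin3 object]
  take Core:  [object] + [Core object] + [object]
  take object:  [object] + [object] + [object]
MRO: Root Leaf Mid Inner Mixin3 Core object
describe is defined in: Inner, Mid. First along the MRO is Mid.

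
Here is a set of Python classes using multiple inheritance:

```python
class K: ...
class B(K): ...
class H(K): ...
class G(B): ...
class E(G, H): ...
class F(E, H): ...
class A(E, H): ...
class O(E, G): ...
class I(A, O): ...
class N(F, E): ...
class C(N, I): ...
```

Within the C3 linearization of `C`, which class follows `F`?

L[C] = C + merge(L[N], L[I], [N I])
  take N:  [N F E G B H K object] + [I A O E G B H K object] + [N I]
  take F:  [F E G B H K object] + [I A O E G B H K object] + [I]
  take I:  [E G B H K object] + [I A O E G B H K object] + [I]
  take A:  [E G B H K object] + [A O E G B H K object]
  take O:  [E G B H K object] + [O E G B H K object]
  take E:  [E G B H K object] + [E G B H K object]
  take G:  [G B H K object] + [G B H K object]
  take B:  [B H K object] + [B H K object]
  take H:  [H K object] + [H K object]
  take K:  [K object] + [K object]
  take object:  [object] + [object]
MRO: C N F I A O E G B H K object
F is at position 2; next is I.

I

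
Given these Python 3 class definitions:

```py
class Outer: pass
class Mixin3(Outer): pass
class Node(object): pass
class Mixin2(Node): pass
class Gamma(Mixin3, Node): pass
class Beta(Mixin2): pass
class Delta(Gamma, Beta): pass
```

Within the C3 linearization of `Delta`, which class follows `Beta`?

Mixin2

L[Delta] = Delta + merge(L[Gamma], L[Beta], [Gamma Beta])
  take Gamma:  [Gamma Mixin3 Outer Node object] + [Beta Mixin2 Node object] + [Gamma Beta]
  take Mixin3:  [Mixin3 Outer Node object] + [Beta Mixin2 Node object] + [Beta]
  take Outer:  [Outer Node object] + [Beta Mixin2 Node object] + [Beta]
  take Beta:  [Node object] + [Beta Mixin2 Node object] + [Beta]
  take Mixin2:  [Node object] + [Mixin2 Node object]
  take Node:  [Node object] + [Node object]
  take object:  [object] + [object]
MRO: Delta Gamma Mixin3 Outer Beta Mixin2 Node object
Beta is at position 4; next is Mixin2.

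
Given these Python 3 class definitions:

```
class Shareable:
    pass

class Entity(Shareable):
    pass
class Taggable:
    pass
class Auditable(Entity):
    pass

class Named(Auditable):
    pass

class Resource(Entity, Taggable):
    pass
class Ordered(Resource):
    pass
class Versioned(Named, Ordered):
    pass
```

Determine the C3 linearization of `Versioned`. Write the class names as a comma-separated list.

Versioned, Named, Auditable, Ordered, Resource, Entity, Shareable, Taggable, object

L[Versioned] = Versioned + merge(L[Named], L[Ordered], [Named Ordered])
  take Named:  [Named Auditable Entity Shareable object] + [Ordered Resource Entity Shareable Taggable object] + [Named Ordered]
  take Auditable:  [Auditable Entity Shareable object] + [Ordered Resource Entity Shareable Taggable object] + [Ordered]
  take Ordered:  [Entity Shareable object] + [Ordered Resource Entity Shareable Taggable object] + [Ordered]
  take Resource:  [Entity Shareable object] + [Resource Entity Shareable Taggable object]
  take Entity:  [Entity Shareable object] + [Entity Shareable Taggable object]
  take Shareable:  [Shareable object] + [Shareable Taggable object]
  take Taggable:  [object] + [Taggable object]
  take object:  [object] + [object]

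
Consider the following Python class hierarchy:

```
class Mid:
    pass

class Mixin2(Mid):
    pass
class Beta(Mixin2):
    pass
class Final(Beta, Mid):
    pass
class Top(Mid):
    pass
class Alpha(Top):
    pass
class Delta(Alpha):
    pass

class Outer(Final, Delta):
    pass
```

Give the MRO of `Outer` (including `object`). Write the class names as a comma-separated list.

L[Outer] = Outer + merge(L[Final], L[Delta], [Final Delta])
  take Final:  [Final Beta Mixin2 Mid object] + [Delta Alpha Top Mid object] + [Final Delta]
  take Beta:  [Beta Mixin2 Mid object] + [Delta Alpha Top Mid object] + [Delta]
  take Mixin2:  [Mixin2 Mid object] + [Delta Alpha Top Mid object] + [Delta]
  take Delta:  [Mid object] + [Delta Alpha Top Mid object] + [Delta]
  take Alpha:  [Mid object] + [Alpha Top Mid object]
  take Top:  [Mid object] + [Top Mid object]
  take Mid:  [Mid object] + [Mid object]
  take object:  [object] + [object]

Outer, Final, Beta, Mixin2, Delta, Alpha, Top, Mid, object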